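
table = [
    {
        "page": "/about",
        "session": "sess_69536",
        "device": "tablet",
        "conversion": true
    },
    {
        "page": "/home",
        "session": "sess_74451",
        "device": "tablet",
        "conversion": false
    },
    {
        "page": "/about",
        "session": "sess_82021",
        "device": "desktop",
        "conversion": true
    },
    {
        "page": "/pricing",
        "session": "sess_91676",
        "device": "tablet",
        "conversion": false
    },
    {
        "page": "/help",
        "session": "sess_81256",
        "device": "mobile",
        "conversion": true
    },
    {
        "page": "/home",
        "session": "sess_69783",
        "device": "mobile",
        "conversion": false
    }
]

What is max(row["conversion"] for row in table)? True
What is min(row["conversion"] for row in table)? False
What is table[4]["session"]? "sess_81256"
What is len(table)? 6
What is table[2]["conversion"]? True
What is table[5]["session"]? "sess_69783"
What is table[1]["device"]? "tablet"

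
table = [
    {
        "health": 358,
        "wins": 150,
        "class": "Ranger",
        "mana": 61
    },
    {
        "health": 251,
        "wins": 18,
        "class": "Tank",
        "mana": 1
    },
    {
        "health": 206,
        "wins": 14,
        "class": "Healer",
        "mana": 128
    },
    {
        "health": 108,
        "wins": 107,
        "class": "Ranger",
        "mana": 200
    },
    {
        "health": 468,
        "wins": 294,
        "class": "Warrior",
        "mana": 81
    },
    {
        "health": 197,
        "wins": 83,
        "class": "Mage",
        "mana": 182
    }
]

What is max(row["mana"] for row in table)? 200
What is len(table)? 6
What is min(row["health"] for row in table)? 108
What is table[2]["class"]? "Healer"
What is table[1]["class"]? "Tank"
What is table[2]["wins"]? 14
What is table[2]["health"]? 206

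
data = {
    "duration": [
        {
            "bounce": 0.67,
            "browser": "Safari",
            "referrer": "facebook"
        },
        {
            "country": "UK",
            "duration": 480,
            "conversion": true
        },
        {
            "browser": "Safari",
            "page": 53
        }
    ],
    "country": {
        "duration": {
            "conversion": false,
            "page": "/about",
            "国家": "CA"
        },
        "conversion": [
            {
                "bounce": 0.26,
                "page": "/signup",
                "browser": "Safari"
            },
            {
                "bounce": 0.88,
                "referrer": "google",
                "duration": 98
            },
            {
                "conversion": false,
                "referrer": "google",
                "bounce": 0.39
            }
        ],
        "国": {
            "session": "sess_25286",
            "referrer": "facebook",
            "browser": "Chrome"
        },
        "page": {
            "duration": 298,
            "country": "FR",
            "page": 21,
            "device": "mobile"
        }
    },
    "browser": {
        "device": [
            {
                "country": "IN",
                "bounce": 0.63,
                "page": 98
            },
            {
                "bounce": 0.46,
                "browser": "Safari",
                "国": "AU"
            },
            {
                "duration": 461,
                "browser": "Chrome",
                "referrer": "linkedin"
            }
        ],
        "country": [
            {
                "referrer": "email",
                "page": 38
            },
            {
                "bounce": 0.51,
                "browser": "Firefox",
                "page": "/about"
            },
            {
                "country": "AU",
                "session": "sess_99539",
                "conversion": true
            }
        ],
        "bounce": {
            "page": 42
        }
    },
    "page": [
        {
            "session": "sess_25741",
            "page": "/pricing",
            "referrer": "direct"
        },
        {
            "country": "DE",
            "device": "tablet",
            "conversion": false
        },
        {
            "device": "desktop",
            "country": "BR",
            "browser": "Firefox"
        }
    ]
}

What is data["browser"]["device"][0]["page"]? 98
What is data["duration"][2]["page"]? 53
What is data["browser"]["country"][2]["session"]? "sess_99539"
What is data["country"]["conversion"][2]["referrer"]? "google"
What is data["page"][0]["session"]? "sess_25741"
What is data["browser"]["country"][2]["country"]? "AU"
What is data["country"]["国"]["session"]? "sess_25286"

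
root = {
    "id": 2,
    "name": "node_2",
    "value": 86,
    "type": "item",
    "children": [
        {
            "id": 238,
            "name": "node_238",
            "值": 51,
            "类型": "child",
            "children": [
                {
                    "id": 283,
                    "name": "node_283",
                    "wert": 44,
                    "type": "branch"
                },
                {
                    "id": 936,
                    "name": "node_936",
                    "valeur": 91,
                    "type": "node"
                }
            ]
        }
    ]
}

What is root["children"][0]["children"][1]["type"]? "node"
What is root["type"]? "item"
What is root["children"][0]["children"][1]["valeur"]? 91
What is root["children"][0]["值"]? 51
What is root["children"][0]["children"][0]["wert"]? 44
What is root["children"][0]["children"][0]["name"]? "node_283"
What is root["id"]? 2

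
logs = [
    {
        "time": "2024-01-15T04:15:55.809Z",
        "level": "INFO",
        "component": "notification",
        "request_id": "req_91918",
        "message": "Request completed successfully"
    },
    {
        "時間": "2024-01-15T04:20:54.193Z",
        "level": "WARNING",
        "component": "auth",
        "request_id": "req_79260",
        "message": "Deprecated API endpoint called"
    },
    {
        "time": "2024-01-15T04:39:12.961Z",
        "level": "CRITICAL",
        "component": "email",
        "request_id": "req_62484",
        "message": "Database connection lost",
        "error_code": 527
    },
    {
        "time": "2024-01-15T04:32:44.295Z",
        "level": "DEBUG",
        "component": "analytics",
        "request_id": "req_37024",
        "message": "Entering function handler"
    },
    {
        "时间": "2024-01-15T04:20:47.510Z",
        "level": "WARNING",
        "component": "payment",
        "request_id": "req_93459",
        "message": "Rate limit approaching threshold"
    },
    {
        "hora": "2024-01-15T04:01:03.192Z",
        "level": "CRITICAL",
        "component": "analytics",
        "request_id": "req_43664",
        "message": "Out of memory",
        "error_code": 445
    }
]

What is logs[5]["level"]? "CRITICAL"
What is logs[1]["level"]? "WARNING"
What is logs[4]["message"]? "Rate limit approaching threshold"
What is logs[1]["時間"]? "2024-01-15T04:20:54.193Z"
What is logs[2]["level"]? "CRITICAL"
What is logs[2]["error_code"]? 527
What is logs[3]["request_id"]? "req_37024"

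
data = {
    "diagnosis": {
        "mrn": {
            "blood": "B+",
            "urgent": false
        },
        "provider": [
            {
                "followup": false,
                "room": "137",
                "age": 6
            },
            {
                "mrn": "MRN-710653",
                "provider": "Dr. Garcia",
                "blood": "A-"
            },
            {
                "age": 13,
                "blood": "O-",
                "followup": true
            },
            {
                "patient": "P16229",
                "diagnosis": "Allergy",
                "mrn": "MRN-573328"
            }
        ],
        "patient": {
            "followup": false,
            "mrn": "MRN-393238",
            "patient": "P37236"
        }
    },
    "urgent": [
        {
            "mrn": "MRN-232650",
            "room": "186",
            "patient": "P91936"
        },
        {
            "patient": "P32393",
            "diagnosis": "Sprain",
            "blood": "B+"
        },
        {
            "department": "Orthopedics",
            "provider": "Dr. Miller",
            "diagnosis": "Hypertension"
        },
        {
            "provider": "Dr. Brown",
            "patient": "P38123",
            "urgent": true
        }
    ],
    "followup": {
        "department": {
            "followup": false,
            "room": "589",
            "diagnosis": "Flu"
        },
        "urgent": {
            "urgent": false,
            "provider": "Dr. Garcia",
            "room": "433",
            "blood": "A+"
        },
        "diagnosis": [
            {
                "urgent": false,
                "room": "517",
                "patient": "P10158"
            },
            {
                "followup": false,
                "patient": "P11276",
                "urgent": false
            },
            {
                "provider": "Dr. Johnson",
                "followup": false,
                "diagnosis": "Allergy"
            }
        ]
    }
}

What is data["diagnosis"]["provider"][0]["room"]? "137"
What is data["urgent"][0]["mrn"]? "MRN-232650"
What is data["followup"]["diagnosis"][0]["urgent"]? False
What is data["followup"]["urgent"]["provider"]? "Dr. Garcia"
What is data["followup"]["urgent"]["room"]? "433"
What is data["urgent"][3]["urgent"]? True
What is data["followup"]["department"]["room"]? "589"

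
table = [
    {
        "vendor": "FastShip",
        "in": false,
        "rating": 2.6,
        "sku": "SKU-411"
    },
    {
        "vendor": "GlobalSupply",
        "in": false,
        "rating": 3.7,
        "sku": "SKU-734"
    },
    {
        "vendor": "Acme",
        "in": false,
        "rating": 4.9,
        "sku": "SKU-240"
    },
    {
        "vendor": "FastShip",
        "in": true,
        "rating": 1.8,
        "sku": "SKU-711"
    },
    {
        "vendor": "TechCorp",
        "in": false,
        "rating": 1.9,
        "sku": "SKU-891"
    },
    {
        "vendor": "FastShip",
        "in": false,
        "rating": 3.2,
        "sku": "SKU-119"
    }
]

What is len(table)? 6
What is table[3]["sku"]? "SKU-711"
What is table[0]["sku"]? "SKU-411"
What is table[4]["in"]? False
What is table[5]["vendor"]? "FastShip"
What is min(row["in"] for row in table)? False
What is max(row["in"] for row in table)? True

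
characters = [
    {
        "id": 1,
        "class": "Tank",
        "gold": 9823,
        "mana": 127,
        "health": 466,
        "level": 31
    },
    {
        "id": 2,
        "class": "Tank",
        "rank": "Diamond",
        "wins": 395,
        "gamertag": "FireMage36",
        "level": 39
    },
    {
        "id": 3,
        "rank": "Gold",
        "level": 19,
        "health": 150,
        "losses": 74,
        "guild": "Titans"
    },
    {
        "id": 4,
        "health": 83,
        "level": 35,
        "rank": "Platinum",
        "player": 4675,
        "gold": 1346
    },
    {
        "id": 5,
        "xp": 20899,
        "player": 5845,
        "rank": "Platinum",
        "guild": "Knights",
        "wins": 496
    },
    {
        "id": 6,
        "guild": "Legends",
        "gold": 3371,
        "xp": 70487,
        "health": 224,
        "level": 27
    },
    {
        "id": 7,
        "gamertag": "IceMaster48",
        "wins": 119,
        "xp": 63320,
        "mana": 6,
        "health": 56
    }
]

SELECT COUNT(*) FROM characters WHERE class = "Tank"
2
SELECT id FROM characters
[1, 2, 3, 4, 5, 6, 7]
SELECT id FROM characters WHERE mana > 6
[1]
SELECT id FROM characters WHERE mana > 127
[]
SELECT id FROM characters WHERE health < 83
[7]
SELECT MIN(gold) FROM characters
1346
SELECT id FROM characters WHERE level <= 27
[3, 6]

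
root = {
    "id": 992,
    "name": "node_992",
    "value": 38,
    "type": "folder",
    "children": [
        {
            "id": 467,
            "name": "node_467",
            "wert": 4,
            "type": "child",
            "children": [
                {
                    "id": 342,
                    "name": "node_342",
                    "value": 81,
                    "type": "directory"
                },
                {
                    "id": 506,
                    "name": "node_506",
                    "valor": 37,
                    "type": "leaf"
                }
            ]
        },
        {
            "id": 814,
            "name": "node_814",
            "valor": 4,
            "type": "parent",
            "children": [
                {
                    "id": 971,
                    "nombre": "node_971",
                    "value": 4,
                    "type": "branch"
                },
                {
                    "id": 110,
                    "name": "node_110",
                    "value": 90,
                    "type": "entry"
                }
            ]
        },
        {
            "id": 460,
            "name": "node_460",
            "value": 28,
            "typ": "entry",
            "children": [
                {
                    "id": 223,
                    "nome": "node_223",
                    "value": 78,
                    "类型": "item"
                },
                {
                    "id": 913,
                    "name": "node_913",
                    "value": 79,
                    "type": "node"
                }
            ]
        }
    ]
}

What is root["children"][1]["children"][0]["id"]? 971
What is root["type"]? "folder"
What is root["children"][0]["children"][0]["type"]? "directory"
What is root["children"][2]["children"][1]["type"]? "node"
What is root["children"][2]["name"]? "node_460"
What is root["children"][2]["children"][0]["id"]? 223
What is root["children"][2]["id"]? 460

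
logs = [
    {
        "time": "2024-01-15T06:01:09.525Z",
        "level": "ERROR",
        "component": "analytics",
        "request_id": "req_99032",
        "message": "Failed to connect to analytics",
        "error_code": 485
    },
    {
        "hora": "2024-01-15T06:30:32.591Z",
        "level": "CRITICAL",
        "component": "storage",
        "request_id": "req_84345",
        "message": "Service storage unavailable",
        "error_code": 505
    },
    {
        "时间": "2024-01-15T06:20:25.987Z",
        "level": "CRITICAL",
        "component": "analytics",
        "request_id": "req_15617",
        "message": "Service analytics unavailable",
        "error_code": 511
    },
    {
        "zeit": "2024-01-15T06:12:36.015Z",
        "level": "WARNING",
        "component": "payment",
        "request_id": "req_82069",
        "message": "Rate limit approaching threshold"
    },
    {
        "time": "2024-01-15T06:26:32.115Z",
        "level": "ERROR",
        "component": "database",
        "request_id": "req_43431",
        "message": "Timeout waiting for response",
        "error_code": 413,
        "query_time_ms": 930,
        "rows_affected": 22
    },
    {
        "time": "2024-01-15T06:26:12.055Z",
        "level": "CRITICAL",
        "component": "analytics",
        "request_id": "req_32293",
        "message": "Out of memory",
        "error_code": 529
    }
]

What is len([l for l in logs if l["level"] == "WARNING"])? 1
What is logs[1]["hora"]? "2024-01-15T06:30:32.591Z"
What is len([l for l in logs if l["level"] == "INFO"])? 0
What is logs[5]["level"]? "CRITICAL"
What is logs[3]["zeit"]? "2024-01-15T06:12:36.015Z"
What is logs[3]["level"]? "WARNING"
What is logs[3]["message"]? "Rate limit approaching threshold"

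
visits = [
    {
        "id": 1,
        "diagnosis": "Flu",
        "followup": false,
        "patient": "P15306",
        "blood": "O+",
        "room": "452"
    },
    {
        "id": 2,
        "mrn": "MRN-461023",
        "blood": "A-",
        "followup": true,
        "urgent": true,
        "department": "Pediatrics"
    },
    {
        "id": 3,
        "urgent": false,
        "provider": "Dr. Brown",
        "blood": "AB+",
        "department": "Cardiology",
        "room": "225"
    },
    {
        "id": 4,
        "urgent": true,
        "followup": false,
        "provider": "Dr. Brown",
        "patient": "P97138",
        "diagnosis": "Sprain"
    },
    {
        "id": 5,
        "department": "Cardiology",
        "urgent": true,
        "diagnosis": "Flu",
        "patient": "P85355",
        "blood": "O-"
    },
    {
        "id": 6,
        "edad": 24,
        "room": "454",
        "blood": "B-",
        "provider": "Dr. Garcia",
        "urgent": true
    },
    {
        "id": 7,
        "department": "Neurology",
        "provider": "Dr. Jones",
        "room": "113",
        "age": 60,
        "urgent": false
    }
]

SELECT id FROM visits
[1, 2, 3, 4, 5, 6, 7]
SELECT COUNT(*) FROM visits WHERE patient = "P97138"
1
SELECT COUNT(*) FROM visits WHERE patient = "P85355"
1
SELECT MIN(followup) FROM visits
False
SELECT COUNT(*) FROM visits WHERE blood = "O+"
1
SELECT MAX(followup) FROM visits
True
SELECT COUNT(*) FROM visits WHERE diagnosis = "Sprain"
1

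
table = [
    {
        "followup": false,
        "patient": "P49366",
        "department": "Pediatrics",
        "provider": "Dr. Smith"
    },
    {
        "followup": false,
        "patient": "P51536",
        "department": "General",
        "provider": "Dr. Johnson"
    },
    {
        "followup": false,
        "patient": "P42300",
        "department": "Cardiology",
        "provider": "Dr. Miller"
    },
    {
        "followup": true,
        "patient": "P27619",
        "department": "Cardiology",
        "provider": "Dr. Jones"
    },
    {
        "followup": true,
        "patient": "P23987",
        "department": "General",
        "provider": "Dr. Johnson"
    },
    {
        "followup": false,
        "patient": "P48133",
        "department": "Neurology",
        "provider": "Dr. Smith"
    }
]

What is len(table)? 6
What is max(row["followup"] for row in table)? True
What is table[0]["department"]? "Pediatrics"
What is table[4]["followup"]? True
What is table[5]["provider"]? "Dr. Smith"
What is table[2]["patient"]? "P42300"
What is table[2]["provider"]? "Dr. Miller"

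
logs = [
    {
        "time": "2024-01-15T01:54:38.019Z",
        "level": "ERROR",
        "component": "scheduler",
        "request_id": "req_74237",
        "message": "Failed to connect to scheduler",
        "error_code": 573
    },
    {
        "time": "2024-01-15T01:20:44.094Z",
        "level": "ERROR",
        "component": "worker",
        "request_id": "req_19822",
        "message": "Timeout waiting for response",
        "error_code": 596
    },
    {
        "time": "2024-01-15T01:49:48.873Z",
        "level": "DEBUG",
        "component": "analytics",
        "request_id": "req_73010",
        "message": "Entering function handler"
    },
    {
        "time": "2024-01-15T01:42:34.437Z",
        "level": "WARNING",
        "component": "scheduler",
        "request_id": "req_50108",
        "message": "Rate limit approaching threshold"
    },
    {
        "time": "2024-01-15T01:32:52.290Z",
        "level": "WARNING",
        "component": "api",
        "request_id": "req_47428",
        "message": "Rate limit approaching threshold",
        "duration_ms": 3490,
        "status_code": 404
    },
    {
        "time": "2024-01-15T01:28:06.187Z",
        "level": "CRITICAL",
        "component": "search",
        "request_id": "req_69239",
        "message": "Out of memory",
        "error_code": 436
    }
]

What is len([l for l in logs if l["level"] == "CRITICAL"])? 1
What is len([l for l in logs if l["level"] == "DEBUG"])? 1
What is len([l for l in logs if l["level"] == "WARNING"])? 2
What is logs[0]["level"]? "ERROR"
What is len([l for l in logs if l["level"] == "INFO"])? 0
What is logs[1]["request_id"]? "req_19822"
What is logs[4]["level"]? "WARNING"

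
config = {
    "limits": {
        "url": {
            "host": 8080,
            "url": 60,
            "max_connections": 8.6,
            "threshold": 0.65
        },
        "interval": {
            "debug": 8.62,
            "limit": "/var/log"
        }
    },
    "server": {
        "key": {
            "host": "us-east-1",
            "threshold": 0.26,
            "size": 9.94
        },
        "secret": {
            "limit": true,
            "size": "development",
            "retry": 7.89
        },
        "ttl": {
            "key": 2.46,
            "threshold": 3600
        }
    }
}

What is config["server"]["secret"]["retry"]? 7.89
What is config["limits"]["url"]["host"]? 8080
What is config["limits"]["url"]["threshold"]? 0.65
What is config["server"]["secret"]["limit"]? True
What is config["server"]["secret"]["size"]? "development"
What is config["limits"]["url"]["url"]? 60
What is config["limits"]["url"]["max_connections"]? 8.6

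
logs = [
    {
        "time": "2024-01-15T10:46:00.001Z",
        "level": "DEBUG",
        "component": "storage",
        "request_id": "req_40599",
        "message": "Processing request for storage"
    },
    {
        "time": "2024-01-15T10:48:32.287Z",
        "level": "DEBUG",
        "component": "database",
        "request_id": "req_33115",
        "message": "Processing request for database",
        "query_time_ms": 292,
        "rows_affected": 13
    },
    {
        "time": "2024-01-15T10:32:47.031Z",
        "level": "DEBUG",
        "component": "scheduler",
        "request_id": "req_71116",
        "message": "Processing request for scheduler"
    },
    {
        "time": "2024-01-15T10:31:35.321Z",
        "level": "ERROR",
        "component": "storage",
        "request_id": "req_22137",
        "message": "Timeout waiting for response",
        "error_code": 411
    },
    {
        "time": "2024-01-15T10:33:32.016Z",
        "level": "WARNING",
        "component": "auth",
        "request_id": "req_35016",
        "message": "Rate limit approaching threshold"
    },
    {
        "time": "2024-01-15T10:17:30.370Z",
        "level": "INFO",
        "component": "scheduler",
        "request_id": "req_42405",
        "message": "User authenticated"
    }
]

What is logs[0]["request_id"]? "req_40599"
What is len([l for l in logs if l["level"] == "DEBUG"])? 3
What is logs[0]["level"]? "DEBUG"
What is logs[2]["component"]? "scheduler"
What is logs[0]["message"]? "Processing request for storage"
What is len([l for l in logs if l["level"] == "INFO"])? 1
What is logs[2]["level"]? "DEBUG"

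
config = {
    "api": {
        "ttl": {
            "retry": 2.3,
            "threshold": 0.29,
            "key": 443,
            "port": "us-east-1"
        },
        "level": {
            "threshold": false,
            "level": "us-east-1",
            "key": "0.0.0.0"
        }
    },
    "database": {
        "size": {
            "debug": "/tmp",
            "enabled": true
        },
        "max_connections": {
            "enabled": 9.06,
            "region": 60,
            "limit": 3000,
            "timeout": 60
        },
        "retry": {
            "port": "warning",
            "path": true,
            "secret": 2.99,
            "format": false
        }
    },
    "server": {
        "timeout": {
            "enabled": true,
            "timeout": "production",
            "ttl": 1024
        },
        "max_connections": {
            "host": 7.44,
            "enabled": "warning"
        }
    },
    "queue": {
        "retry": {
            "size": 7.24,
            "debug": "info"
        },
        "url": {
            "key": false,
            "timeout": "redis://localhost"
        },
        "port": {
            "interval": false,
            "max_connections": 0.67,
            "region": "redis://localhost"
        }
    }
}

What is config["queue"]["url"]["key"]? False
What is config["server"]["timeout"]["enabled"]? True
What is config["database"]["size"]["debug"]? "/tmp"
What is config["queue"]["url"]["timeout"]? "redis://localhost"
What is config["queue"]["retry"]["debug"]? "info"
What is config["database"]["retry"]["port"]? "warning"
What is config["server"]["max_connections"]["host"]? 7.44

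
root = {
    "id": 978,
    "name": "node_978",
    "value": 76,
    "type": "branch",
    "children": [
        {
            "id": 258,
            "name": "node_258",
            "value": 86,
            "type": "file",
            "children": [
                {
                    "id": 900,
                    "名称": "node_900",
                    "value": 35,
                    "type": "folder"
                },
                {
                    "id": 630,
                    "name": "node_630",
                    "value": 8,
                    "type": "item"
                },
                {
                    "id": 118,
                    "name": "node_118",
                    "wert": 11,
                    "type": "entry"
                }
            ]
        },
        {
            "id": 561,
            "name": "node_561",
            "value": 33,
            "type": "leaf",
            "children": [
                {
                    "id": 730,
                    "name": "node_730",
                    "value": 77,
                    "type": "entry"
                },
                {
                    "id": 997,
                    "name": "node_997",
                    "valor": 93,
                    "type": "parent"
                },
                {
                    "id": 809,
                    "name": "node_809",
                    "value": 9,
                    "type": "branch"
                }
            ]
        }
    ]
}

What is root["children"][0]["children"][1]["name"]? "node_630"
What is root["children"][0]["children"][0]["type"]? "folder"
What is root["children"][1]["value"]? 33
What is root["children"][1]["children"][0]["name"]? "node_730"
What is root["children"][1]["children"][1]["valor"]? 93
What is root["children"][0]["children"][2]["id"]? 118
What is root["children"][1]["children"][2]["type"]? "branch"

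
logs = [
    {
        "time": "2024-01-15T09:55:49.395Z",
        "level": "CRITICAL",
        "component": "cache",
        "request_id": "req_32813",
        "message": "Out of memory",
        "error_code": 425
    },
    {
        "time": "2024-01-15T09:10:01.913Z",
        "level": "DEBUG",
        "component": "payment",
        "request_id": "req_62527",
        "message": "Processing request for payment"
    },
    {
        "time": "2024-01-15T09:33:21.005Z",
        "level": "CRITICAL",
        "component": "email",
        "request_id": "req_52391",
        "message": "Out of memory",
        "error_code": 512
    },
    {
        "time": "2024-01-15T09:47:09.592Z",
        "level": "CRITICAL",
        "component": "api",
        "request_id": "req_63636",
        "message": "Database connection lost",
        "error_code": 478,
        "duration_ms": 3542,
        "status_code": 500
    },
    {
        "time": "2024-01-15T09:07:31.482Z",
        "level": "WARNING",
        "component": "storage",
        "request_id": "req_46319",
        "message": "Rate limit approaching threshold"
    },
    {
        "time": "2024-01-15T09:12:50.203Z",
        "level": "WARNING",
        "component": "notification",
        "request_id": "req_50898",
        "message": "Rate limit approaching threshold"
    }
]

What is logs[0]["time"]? "2024-01-15T09:55:49.395Z"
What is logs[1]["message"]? "Processing request for payment"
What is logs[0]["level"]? "CRITICAL"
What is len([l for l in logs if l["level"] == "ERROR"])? 0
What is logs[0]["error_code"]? 425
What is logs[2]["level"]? "CRITICAL"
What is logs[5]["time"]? "2024-01-15T09:12:50.203Z"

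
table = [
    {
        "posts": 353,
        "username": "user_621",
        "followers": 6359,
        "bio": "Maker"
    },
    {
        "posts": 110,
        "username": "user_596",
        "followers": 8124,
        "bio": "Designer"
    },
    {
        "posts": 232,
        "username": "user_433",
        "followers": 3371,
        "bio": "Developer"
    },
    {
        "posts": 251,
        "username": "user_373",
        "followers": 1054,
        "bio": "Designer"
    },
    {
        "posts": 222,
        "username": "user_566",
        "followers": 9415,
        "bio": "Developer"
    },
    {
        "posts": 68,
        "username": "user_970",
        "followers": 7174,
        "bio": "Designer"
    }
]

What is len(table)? 6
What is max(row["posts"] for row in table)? 353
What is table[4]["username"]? "user_566"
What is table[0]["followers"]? 6359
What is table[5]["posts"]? 68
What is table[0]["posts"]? 353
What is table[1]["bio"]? "Designer"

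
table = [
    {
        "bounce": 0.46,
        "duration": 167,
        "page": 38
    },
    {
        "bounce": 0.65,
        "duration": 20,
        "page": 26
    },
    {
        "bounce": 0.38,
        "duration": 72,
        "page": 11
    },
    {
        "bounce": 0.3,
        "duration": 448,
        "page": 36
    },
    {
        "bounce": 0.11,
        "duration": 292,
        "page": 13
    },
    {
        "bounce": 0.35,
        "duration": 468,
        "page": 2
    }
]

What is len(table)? 6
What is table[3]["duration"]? 448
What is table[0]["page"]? 38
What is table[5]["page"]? 2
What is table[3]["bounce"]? 0.3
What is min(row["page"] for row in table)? 2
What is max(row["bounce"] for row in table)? 0.65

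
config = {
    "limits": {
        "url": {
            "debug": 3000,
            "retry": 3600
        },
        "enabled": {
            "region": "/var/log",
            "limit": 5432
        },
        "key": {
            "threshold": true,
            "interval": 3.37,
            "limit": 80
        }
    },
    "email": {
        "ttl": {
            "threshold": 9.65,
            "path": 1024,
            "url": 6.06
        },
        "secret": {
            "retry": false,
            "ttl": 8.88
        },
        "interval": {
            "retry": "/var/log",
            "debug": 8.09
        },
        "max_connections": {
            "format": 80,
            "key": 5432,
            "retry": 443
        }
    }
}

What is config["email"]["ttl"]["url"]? 6.06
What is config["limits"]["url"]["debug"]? 3000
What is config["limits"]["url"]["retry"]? 3600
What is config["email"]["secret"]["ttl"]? 8.88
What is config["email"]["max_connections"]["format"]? 80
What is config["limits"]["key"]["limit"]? 80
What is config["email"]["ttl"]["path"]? 1024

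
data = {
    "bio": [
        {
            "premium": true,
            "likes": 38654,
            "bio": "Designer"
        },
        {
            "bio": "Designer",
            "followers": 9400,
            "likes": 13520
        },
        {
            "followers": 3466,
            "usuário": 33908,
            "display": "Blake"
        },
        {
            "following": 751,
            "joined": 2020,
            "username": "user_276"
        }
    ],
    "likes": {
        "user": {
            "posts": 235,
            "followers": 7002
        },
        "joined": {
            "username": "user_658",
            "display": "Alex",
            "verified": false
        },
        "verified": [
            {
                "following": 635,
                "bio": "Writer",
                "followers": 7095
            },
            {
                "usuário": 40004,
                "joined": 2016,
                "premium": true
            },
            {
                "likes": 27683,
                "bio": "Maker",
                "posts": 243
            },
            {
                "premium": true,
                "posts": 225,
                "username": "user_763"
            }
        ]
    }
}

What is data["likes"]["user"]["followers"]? 7002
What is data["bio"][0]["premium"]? True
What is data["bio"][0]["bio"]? "Designer"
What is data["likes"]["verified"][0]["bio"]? "Writer"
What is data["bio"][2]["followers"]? 3466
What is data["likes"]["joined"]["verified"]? False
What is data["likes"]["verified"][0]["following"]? 635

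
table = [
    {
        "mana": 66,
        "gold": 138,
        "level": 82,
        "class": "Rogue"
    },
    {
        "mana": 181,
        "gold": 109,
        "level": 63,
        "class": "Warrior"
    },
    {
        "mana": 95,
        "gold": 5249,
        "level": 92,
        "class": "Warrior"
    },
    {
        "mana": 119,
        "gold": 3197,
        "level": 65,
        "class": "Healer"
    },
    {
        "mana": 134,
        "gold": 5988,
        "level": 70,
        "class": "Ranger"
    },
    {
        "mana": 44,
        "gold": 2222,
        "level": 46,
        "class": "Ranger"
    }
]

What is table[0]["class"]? "Rogue"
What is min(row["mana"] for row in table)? 44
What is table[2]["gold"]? 5249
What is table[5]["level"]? 46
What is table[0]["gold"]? 138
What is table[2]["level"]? 92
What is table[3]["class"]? "Healer"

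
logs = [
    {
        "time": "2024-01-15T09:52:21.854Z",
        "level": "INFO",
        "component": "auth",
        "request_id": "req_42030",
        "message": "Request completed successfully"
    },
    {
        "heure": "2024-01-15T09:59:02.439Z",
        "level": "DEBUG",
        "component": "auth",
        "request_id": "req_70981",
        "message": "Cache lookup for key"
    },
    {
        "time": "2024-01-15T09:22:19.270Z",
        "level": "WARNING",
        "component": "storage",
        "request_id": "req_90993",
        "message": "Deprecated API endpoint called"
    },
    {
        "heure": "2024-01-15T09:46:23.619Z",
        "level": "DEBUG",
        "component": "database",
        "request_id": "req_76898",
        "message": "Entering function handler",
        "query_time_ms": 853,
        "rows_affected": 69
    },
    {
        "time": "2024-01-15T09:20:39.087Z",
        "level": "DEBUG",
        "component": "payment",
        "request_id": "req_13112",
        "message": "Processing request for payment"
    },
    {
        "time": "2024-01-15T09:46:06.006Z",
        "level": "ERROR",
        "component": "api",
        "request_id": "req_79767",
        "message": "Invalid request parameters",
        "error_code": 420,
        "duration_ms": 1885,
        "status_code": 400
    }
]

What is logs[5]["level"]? "ERROR"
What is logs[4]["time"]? "2024-01-15T09:20:39.087Z"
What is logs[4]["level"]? "DEBUG"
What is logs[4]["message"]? "Processing request for payment"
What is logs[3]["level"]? "DEBUG"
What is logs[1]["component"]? "auth"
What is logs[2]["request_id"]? "req_90993"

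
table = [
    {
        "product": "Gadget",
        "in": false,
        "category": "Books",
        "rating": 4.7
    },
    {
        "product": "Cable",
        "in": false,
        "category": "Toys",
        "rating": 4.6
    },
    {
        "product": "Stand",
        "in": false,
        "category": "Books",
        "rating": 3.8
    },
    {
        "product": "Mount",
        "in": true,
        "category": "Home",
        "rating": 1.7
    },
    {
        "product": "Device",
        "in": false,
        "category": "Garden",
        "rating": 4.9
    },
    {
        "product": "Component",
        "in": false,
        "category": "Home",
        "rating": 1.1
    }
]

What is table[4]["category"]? "Garden"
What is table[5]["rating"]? 1.1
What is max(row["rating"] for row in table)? 4.9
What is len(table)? 6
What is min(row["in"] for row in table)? False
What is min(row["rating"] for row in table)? 1.1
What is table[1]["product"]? "Cable"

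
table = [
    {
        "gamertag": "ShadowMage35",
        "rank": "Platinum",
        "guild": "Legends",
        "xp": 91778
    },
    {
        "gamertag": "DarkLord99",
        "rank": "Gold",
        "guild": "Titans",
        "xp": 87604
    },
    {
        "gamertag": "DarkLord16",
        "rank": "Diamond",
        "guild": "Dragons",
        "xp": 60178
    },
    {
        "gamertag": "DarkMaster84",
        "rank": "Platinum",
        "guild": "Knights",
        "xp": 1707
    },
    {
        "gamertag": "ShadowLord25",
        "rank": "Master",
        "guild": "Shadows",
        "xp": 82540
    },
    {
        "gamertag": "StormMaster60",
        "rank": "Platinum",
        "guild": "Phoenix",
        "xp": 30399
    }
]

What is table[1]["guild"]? "Titans"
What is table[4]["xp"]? 82540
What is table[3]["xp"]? 1707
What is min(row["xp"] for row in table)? 1707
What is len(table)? 6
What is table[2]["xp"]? 60178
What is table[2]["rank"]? "Diamond"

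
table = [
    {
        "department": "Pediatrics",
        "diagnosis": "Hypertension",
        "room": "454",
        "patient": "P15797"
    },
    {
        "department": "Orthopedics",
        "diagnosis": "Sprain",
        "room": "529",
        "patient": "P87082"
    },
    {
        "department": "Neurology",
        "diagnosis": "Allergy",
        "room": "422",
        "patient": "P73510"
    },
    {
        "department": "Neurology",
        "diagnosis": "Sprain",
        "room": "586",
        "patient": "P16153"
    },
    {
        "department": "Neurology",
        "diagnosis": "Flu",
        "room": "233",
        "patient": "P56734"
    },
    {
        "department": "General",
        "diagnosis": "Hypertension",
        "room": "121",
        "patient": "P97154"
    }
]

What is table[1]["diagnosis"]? "Sprain"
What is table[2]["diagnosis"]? "Allergy"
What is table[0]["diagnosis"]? "Hypertension"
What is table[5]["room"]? "121"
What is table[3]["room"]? "586"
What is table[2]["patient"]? "P73510"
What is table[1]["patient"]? "P87082"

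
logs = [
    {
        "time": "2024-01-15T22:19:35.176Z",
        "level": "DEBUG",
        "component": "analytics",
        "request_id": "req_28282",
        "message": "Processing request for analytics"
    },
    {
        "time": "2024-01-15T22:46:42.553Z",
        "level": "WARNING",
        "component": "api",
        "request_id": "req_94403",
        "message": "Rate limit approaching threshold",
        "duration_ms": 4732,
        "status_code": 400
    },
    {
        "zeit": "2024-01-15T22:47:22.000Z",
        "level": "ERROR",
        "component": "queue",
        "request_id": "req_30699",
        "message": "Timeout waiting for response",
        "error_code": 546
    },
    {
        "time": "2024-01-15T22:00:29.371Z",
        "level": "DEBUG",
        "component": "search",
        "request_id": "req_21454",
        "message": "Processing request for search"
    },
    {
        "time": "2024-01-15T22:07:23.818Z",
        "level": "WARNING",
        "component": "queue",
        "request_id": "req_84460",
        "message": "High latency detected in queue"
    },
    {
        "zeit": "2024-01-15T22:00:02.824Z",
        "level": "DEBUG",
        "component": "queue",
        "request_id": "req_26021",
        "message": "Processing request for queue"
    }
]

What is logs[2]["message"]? "Timeout waiting for response"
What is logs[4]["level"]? "WARNING"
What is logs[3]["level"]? "DEBUG"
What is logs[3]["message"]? "Processing request for search"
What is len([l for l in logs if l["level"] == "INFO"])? 0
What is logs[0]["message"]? "Processing request for analytics"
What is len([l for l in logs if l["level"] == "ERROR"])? 1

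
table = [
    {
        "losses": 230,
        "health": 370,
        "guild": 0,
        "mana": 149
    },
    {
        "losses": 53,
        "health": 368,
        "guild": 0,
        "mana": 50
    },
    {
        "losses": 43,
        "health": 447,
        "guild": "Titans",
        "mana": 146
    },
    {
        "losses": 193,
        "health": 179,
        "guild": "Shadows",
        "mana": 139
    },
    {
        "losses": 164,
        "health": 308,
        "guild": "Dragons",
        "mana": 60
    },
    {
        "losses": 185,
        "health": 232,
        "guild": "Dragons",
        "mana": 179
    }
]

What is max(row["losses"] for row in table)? 230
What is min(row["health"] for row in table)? 179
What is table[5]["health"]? 232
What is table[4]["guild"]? "Dragons"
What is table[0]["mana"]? 149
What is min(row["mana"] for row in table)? 50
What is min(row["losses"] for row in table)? 43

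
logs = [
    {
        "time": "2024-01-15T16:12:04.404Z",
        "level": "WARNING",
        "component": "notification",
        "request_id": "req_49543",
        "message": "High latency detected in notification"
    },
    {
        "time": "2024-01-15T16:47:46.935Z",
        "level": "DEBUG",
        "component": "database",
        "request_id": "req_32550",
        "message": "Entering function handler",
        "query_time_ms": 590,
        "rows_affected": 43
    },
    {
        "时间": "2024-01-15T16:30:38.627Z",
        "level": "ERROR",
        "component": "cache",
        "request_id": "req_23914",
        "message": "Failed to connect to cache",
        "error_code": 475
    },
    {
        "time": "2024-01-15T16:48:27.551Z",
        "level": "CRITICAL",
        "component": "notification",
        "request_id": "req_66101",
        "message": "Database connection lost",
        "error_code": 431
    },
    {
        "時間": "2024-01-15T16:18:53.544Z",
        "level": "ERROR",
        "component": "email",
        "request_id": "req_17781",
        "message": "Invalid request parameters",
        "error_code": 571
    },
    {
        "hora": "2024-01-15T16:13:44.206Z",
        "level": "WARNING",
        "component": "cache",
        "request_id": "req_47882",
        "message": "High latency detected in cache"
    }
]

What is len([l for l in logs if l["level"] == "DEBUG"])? 1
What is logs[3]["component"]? "notification"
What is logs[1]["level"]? "DEBUG"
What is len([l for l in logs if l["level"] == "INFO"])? 0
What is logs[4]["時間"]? "2024-01-15T16:18:53.544Z"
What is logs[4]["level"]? "ERROR"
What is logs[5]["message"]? "High latency detected in cache"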